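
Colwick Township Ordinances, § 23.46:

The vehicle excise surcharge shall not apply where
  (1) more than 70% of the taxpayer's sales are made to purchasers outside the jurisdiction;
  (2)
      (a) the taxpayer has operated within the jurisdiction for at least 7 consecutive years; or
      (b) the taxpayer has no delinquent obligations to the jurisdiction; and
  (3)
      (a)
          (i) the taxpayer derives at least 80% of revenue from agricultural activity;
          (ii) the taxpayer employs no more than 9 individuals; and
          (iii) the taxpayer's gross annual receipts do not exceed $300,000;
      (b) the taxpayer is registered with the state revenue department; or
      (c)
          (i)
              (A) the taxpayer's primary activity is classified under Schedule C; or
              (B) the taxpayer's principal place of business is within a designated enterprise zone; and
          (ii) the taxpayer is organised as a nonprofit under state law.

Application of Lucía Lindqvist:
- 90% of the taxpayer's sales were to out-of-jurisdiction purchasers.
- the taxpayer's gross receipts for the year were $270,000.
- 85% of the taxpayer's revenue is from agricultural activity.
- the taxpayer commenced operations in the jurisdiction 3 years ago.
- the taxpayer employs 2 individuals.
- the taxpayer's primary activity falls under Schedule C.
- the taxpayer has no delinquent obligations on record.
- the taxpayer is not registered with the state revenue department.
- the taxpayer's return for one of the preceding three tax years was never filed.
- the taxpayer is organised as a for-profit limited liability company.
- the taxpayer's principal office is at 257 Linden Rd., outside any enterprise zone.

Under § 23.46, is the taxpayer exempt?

(1) >70% out-of-jur. sales — satisfied.
(a) ≥ 7 yrs in jurisdiction — not met.
(b) no delinquency — holds.
So (2) is satisfied (F OR T).
(i) ≥80% agricultural — satisfied.
(ii) ≤ 9 employees — satisfied.
(iii) receipts ≤ $300,000 — satisfied.
(a) = T AND T AND T = true.
(b) state-registered — fails.
(A) Schedule C activity — holds.
(B) in enterprise zone — fails.
(i): T OR F → true.
(ii) nonprofit — fails.
(c) = T AND F = false.
So (3) is satisfied (T OR F OR F).
Overall: T AND T AND T → true.

Yes — exempt.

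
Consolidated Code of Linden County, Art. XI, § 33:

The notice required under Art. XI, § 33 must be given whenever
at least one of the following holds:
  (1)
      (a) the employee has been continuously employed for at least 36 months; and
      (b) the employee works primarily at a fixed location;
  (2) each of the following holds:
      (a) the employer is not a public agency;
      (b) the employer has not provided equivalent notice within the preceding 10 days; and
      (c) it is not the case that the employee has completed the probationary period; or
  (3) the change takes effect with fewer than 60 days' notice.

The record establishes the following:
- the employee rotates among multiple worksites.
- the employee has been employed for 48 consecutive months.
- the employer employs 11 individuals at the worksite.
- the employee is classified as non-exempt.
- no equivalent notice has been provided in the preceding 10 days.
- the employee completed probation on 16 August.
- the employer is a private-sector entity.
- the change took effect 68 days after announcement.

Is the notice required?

No — not required.

(a) tenure ≥ 36 mo. — satisfied.
(b) fixed location — not met.
(1): T AND F → false.
(a) not (public agency) — met.
(b) no recent notice — met.
(c) not (past probation) — fails.
So (2) is not satisfied (T AND T AND F).
(3) < 60 days' notice — not satisfied.
So Overall is not satisfied (F OR F OR F).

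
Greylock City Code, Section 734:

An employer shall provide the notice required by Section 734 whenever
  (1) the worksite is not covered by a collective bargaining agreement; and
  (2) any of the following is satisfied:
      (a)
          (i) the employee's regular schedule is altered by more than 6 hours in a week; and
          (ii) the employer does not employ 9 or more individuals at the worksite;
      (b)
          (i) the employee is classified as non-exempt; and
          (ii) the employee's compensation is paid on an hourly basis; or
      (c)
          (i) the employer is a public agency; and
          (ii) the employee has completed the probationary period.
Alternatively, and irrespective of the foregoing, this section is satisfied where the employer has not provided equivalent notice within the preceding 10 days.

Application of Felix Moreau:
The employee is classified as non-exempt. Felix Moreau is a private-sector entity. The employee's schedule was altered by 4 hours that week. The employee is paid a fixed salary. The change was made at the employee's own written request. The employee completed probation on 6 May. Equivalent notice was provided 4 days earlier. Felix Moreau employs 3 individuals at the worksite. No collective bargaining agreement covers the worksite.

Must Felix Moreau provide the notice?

(1) no CBA — satisfied.
(i) schedule shift > 6h — fails.
(ii) not (≥ 9 at site) — met.
So (a) is not satisfied (F AND T).
(i) non-exempt — met.
(ii) hourly-paid — fails.
(b) = T AND F = false.
(i) public agency — not met.
(ii) past probation — met.
(c): F AND T → false.
So (2) is not satisfied (F OR F OR F).
Overall: T AND F → false.
Exception (no recent notice) — not satisfied.
Result: main false OR exception false → false.

No — not required.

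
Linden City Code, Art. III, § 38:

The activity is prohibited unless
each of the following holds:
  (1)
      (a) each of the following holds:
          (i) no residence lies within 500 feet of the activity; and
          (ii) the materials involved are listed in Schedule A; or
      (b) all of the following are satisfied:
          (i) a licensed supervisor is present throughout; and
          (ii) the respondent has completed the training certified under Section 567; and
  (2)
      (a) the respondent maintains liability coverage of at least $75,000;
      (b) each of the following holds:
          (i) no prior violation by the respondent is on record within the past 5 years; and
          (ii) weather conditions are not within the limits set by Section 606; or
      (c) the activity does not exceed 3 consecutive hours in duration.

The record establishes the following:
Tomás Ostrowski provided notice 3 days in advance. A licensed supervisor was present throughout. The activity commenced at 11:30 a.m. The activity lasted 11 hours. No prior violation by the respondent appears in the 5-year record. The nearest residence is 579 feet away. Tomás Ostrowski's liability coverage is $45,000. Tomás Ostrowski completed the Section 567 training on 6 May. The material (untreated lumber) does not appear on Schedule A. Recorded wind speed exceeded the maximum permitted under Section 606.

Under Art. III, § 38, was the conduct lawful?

(i) no residence in 500 ft — satisfied.
(ii) Schedule A material — not satisfied.
(a): T AND F → false.
(i) supervisor present — satisfied.
(ii) training certified — met.
(b): T AND T → true.
(1): F OR T → true.
(a) coverage ≥ $75,000 — fails.
(i) no prior violation — met.
(ii) not (weather ok) — satisfied.
So (b) is satisfied (T AND T).
(c) ≤ 3 hrs duration — fails.
(2): F OR T OR F → true.
Overall = T AND T = true.

Yes — lawful.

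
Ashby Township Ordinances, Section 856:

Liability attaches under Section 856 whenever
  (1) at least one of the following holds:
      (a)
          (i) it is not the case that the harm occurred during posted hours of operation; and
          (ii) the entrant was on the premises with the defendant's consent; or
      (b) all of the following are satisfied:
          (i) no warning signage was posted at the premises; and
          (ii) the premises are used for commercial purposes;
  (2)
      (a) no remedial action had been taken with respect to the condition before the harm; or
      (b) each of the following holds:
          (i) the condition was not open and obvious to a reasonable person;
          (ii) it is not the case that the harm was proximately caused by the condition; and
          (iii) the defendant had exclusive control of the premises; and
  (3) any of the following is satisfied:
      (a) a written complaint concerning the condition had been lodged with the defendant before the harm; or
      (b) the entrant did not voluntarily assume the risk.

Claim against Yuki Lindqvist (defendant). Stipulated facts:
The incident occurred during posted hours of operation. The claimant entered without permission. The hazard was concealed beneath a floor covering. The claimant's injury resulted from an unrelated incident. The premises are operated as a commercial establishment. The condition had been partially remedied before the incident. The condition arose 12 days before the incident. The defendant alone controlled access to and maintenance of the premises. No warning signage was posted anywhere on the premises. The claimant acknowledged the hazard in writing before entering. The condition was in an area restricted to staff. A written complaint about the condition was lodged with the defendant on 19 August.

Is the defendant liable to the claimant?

(i) not (during posted hours) — fails.
(ii) consent to enter — not satisfied.
So (a) is not satisfied (F AND F).
(i) no signage posted — holds.
(ii) commercial use — holds.
(b) = T AND T = true.
(1) = F OR T = true.
(a) no remedial action — fails.
(i) not open/obvious — holds.
(ii) not (proximate cause) — holds.
(iii) exclusive control — holds.
(b): T AND T AND T → true.
(2): F OR T → true.
(a) complaint lodged — holds.
(b) no assumed risk — not met.
(3) = T OR F = true.
Overall = T AND T AND T = true.

Yes — liable.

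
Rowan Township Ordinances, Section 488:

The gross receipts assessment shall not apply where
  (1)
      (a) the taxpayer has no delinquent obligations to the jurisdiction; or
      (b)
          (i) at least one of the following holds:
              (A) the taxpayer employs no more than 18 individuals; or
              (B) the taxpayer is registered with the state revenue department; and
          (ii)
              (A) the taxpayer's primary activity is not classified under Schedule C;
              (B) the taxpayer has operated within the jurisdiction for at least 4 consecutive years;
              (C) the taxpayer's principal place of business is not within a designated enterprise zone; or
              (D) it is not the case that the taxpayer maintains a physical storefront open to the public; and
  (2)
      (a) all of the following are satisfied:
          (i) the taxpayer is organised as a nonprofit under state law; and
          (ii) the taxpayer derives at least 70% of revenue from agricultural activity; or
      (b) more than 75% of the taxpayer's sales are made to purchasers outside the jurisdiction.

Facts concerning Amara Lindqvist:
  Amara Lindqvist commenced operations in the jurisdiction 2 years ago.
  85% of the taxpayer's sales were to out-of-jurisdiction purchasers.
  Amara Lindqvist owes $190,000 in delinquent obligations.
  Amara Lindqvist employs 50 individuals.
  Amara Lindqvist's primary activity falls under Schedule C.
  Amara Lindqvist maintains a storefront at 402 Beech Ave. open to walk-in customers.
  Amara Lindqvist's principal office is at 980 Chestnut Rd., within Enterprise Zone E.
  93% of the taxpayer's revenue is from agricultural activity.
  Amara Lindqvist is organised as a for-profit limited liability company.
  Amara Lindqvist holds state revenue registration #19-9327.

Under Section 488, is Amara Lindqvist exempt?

(a) no delinquency — not met.
(A) ≤ 18 employees — fails.
(B) state-registered — holds.
So (i) is satisfied (F OR T).
(A) not (Schedule C activity) — not met.
(B) ≥ 4 yrs in jurisdiction — not satisfied.
(C) not (in enterprise zone) — not met.
(D) not (has storefront) — fails.
So (ii) is not satisfied (F OR F OR F OR F).
(b) = T AND F = false.
So (1) is not satisfied (F OR F).
(i) nonprofit — not met.
(ii) ≥70% agricultural — satisfied.
So (a) is not satisfied (F AND T).
(b) >75% out-of-jur. sales — met.
(2) = F OR T = true.
So Overall is not satisfied (F AND T).

No — not exempt.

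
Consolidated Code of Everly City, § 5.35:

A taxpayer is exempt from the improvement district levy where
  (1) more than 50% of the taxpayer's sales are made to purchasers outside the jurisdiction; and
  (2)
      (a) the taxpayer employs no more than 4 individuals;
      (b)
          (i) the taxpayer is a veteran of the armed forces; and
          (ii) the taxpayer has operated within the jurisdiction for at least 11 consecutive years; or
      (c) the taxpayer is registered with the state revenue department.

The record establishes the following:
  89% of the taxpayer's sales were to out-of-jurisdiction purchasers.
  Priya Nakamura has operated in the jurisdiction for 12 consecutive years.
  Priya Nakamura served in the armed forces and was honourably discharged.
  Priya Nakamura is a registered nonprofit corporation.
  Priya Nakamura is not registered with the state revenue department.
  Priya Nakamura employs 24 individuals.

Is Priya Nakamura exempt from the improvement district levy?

(1) >50% out-of-jur. sales — holds.
(a) ≤ 4 employees — fails.
(i) veteran — met.
(ii) ≥ 11 yrs in jurisdiction — holds.
So (b) is satisfied (T AND T).
(c) state-registered — not met.
(2) = F OR T OR F = true.
Overall = T AND T = true.

Yes — exempt.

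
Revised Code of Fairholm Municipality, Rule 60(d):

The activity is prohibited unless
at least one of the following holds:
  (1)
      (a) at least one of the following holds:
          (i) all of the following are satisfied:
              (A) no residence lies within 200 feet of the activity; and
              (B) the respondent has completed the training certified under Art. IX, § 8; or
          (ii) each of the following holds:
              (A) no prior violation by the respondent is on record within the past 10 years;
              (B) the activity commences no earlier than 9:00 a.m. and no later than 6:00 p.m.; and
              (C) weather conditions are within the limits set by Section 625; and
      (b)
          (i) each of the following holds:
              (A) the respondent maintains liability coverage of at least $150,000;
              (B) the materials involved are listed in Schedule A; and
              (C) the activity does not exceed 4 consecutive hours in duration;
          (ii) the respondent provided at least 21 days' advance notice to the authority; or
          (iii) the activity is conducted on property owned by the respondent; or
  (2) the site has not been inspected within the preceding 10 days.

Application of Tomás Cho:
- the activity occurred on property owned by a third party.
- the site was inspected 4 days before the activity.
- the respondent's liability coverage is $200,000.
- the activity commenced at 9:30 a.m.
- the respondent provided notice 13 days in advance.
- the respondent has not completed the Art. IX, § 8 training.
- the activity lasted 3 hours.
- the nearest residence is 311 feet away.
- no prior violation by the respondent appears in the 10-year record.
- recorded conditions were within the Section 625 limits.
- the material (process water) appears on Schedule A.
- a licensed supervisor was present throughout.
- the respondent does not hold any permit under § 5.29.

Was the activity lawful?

(A) no residence in 200 ft — met.
(B) training certified — fails.
So (i) is not satisfied (T AND F).
(A) no prior violation — satisfied.
(B) start within hours — satisfied.
(C) weather ok — holds.
So (ii) is satisfied (T AND T AND T).
So (a) is satisfied (F OR T).
(A) coverage ≥ $150,000 — met.
(B) Schedule A material — holds.
(C) ≤ 4 hrs duration — holds.
(i): T AND T AND T → true.
(ii) ≥21 days' notice — not met.
(iii) own property — fails.
(b) = T OR F OR F = true.
(1): T AND T → true.
(2) not (site inspected) — fails.
Overall = T OR F = true.

Yes — lawful.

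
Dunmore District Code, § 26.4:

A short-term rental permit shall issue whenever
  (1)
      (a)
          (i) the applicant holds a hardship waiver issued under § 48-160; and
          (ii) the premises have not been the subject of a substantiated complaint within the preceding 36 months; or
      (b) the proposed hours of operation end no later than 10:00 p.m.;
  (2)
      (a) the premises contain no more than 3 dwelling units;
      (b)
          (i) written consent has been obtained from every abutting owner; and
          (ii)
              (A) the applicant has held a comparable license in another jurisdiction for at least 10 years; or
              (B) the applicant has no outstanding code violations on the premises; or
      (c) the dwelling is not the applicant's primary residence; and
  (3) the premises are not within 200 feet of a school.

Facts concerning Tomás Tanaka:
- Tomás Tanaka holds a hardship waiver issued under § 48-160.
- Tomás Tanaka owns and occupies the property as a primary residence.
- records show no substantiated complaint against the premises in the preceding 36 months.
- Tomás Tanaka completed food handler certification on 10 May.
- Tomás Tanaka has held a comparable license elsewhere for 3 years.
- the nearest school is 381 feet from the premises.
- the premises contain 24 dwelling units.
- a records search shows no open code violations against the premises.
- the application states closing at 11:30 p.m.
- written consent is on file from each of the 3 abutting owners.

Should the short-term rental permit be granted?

(i) hardship waiver — met.
(ii) no complaint in 36 mo. — holds.
(a): T AND T → true.
(b) closes by 10 p.m. — fails.
(1): T OR F → true.
(a) ≤ 3 units — fails.
(i) all abutters consent — satisfied.
(A) prior license ≥ 10 yr — fails.
(B) no code violations — holds.
(ii) = F OR T = true.
So (b) is satisfied (T AND T).
(c) not (primary residence) — not satisfied.
(2): F OR T OR F → true.
(3) ≥200 ft from school — satisfied.
So Overall is satisfied (T AND T AND T).

Yes — granted.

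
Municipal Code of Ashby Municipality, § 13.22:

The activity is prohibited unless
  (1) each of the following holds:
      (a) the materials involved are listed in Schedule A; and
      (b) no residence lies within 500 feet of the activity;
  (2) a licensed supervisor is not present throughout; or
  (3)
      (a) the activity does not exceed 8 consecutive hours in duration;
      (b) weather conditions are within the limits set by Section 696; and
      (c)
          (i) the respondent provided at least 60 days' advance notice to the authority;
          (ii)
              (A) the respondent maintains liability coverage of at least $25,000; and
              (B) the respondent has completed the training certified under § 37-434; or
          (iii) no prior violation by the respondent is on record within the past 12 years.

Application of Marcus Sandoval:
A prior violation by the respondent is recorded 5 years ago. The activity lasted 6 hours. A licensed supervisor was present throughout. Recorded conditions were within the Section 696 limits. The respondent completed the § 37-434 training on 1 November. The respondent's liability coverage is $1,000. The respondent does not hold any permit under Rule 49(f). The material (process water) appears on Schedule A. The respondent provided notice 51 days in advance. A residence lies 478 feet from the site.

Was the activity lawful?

No — unlawful.

(a) Schedule A material — met.
(b) no residence in 500 ft — not satisfied.
(1) = T AND F = false.
(2) not (supervisor present) — fails.
(a) ≤ 8 hrs duration — met.
(b) weather ok — met.
(i) ≥60 days' notice — not met.
(A) coverage ≥ $25,000 — fails.
(B) training certified — holds.
So (ii) is not satisfied (F AND T).
(iii) no prior violation — fails.
So (c) is not satisfied (F OR F OR F).
So (3) is not satisfied (T AND T AND F).
Overall = F OR F OR F = false.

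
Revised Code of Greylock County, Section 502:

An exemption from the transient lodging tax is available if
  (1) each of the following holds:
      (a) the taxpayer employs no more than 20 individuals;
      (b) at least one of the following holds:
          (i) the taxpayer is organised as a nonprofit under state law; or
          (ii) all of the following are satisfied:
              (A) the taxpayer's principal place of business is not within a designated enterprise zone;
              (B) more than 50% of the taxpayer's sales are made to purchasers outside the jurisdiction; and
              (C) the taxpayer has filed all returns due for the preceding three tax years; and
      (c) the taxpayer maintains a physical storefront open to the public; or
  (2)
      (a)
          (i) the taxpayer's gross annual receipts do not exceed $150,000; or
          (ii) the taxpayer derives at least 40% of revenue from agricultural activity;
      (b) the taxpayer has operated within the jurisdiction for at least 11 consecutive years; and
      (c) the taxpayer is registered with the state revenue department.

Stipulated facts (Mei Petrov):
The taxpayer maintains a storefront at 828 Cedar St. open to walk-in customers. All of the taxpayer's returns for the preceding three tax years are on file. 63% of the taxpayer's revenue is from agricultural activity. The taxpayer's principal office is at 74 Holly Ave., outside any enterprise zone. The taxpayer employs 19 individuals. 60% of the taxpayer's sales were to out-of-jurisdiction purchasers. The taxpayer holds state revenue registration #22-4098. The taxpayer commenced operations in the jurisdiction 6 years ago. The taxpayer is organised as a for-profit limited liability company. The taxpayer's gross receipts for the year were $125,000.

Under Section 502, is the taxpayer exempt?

(a) ≤ 20 employees — met.
(i) nonprofit — not satisfied.
(A) not (in enterprise zone) — holds.
(B) >50% out-of-jur. sales — met.
(C) returns current — satisfied.
So (ii) is satisfied (T AND T AND T).
(b): F OR T → true.
(c) has storefront — met.
(1) = T AND T AND T = true.
(i) receipts ≤ $150,000 — holds.
(ii) ≥40% agricultural — met.
(a) = T OR T = true.
(b) ≥ 11 yrs in jurisdiction — fails.
(c) state-registered — met.
(2): T AND F AND T → false.
Overall = T OR F = true.

Yes — exempt.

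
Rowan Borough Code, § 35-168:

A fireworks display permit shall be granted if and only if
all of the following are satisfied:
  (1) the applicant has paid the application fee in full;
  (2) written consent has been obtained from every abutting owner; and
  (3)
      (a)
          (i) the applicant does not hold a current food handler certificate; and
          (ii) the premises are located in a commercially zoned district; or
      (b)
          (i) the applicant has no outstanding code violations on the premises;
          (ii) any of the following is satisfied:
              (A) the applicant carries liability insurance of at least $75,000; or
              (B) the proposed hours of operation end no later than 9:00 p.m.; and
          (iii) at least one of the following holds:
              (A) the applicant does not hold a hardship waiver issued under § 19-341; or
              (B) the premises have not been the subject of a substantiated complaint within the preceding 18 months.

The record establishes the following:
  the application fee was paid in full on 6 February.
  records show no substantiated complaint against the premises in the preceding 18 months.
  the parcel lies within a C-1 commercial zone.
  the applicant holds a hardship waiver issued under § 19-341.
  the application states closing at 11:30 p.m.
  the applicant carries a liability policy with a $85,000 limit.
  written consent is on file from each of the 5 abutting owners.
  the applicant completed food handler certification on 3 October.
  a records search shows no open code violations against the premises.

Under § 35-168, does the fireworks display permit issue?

(1) fee paid — satisfied.
(2) all abutters consent — holds.
(i) not (food handler cert.) — not satisfied.
(ii) commercially zoned — satisfied.
So (a) is not satisfied (F AND T).
(i) no code violations — satisfied.
(A) insurance ≥ $75,000 — holds.
(B) closes by 9 p.m. — fails.
(ii) = T OR F = true.
(A) not (hardship waiver) — fails.
(B) no complaint in 18 mo. — satisfied.
(iii): F OR T → true.
(b): T AND T AND T → true.
So (3) is satisfied (F OR T).
Overall = T AND T AND T = true.

Yes — granted.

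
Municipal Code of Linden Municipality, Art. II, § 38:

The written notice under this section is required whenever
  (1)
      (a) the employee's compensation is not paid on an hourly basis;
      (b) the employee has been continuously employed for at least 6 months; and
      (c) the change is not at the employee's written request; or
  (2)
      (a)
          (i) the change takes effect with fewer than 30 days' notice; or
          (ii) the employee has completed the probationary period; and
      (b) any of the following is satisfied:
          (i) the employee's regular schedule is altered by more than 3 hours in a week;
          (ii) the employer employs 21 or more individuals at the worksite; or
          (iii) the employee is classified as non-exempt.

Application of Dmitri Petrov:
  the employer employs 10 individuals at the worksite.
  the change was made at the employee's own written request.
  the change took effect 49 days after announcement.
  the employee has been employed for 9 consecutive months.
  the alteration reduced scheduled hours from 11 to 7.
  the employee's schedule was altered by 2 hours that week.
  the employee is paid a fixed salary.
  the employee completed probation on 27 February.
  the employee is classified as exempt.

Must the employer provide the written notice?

(a) not (hourly-paid) — holds.
(b) tenure ≥ 6 mo. — holds.
(c) not employee-requested — not satisfied.
(1) = T AND T AND F = false.
(i) < 30 days' notice — not met.
(ii) past probation — met.
So (a) is satisfied (F OR T).
(i) schedule shift > 3h — fails.
(ii) ≥ 21 at site — fails.
(iii) non-exempt — not satisfied.
So (b) is not satisfied (F OR F OR F).
(2) = T AND F = false.
Overall = F OR F = false.

No — not required.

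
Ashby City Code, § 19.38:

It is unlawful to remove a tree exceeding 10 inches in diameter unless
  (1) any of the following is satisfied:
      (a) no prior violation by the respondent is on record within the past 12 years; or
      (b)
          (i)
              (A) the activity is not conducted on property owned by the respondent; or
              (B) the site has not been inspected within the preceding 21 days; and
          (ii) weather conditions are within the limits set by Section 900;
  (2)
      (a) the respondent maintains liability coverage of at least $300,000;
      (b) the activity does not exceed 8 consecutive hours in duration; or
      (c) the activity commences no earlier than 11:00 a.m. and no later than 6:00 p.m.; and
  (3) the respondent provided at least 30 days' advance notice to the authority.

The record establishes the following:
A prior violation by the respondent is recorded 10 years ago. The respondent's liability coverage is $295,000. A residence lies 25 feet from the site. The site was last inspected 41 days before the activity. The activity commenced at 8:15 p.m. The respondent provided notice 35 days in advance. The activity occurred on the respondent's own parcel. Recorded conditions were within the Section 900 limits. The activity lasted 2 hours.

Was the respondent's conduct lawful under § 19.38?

Yes — lawful.

(a) no prior violation — not met.
(A) not (own property) — not satisfied.
(B) not (site inspected) — met.
So (i) is satisfied (F OR T).
(ii) weather ok — holds.
(b) = T AND T = true.
So (1) is satisfied (F OR T).
(a) coverage ≥ $300,000 — not satisfied.
(b) ≤ 8 hrs duration — holds.
(c) start within hours — fails.
So (2) is satisfied (F OR T OR F).
(3) ≥30 days' notice — holds.
Overall: T AND T AND T → true.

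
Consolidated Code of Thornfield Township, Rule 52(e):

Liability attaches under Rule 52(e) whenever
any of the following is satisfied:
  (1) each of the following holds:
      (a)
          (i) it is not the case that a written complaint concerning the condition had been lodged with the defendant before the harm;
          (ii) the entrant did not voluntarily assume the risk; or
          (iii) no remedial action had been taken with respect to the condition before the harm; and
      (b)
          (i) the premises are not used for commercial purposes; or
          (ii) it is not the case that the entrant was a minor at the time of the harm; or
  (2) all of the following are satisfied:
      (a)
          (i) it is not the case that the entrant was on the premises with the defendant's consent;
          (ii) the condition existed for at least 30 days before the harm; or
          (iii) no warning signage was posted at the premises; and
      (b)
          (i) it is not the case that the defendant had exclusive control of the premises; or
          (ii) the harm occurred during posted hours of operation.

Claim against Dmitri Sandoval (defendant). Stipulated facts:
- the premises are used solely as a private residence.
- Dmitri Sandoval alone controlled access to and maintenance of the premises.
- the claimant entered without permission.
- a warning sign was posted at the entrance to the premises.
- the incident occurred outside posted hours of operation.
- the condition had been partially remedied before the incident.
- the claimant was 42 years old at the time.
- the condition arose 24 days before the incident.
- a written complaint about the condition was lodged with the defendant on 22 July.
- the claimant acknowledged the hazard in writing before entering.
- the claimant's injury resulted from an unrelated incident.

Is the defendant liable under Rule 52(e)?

(i) not (complaint lodged) — not satisfied.
(ii) no assumed risk — not satisfied.
(iii) no remedial action — not met.
(a) = F OR F OR F = false.
(i) not (commercial use) — satisfied.
(ii) not (entrant a minor) — met.
So (b) is satisfied (T OR T).
(1) = F AND T = false.
(i) not (consent to enter) — met.
(ii) condition ≥30 days old — not met.
(iii) no signage posted — not satisfied.
So (a) is satisfied (T OR F OR F).
(i) not (exclusive control) — fails.
(ii) during posted hours — not met.
(b): F OR F → false.
(2): T AND F → false.
Overall = F OR F = false.

No — not liable.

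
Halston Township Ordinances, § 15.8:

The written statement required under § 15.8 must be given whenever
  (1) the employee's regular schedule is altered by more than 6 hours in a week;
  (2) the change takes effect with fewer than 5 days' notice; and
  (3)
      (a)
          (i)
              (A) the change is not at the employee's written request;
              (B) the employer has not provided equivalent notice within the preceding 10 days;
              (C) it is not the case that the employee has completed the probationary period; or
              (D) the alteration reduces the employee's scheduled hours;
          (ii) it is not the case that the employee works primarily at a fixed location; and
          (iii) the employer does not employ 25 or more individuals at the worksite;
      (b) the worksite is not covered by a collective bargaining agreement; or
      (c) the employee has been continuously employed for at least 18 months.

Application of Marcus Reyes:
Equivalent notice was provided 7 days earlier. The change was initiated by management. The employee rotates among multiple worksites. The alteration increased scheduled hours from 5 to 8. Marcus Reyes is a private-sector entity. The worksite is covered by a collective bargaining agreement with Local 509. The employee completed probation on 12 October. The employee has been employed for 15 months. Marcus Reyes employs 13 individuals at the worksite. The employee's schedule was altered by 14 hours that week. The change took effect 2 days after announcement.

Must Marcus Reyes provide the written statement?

Yes — required.

(1) schedule shift > 6h — holds.
(2) < 5 days' notice — met.
(A) not employee-requested — holds.
(B) no recent notice — fails.
(C) not (past probation) — not met.
(D) hours reduced — fails.
(i): T OR F OR F OR F → true.
(ii) not (fixed location) — satisfied.
(iii) not (≥ 25 at site) — satisfied.
So (a) is satisfied (T AND T AND T).
(b) no CBA — not satisfied.
(c) tenure ≥ 18 mo. — not met.
(3): T OR F OR F → true.
Overall = T AND T AND T = true.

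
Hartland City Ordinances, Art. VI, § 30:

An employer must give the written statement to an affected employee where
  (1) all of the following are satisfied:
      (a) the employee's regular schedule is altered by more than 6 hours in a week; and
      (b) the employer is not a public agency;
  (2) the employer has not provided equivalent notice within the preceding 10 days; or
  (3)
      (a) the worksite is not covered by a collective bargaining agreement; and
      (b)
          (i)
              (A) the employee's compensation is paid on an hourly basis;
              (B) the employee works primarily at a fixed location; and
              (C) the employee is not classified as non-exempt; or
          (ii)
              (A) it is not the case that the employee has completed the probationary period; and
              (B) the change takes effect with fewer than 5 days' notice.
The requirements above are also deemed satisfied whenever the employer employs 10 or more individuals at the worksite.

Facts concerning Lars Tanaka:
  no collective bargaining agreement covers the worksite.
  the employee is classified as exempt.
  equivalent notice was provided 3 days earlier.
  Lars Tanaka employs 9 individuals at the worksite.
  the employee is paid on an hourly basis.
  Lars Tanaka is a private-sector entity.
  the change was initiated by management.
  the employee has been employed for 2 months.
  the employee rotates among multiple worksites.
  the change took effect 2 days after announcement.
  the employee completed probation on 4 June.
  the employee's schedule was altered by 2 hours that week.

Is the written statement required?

No — not required.

(a) schedule shift > 6h — fails.
(b) not (public agency) — met.
(1): F AND T → false.
(2) no recent notice — not satisfied.
(a) no CBA — satisfied.
(A) hourly-paid — met.
(B) fixed location — not met.
(C) not (non-exempt) — met.
(i) = T AND F AND T = false.
(A) not (past probation) — not met.
(B) < 5 days' notice — met.
(ii): F AND T → false.
(b): F OR F → false.
So (3) is not satisfied (T AND F).
So Overall is not satisfied (F OR F OR F).
Exception (≥ 10 at site) — not satisfied.
Result: main false OR exception false → false.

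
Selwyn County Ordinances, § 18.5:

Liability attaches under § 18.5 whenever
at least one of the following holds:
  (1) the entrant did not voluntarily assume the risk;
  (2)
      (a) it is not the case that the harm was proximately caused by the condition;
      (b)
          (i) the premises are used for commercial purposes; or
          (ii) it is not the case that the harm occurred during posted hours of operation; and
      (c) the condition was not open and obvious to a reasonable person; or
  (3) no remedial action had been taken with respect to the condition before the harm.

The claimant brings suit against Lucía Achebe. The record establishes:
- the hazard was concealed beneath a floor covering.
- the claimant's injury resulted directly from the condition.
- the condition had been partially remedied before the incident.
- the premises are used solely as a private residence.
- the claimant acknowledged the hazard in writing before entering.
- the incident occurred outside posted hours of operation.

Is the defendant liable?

(1) no assumed risk — not satisfied.
(a) not (proximate cause) — not satisfied.
(i) commercial use — not met.
(ii) not (during posted hours) — met.
So (b) is satisfied (F OR T).
(c) not open/obvious — holds.
(2): F AND T AND T → false.
(3) no remedial action — not satisfied.
So Overall is not satisfied (F OR F OR F).

No — not liable.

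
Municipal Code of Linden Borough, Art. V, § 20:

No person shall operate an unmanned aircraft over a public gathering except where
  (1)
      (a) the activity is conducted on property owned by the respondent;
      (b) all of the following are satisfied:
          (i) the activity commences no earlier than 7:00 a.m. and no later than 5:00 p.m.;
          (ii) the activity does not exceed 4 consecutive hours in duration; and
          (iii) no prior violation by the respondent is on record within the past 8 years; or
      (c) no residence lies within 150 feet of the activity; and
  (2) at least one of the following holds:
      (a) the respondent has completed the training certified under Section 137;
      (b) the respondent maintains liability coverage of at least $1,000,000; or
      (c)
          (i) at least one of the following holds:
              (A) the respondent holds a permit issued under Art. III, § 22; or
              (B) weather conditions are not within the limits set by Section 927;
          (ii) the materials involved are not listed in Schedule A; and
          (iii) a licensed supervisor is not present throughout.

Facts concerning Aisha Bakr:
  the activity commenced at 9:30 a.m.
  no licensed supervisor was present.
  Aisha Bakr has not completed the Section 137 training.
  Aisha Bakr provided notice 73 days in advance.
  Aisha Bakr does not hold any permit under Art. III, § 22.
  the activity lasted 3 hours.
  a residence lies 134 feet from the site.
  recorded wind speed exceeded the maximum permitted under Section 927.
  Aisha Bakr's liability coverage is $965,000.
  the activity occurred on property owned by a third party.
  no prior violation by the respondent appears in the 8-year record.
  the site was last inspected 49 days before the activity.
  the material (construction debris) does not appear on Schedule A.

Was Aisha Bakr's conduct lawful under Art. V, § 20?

Yes — lawful.

(a) own property — not satisfied.
(i) start within hours — holds.
(ii) ≤ 4 hrs duration — holds.
(iii) no prior violation — holds.
(b): T AND T AND T → true.
(c) no residence in 150 ft — not met.
So (1) is satisfied (F OR T OR F).
(a) training certified — fails.
(b) coverage ≥ $1,000,000 — not met.
(A) holds permit — not satisfied.
(B) not (weather ok) — met.
So (i) is satisfied (F OR T).
(ii) not (Schedule A material) — holds.
(iii) not (supervisor present) — met.
(c) = T AND T AND T = true.
So (2) is satisfied (F OR F OR T).
So Overall is satisfied (T AND T).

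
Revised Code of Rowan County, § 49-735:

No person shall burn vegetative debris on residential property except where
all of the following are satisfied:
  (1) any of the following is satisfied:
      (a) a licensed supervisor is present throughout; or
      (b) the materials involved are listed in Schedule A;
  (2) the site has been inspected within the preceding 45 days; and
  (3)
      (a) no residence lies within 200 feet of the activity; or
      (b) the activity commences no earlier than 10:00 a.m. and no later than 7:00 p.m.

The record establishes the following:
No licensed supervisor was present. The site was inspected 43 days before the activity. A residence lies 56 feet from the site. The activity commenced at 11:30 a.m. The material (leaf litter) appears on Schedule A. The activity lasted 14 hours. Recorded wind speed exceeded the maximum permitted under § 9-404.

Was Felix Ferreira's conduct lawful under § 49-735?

(a) supervisor present — not satisfied.
(b) Schedule A material — satisfied.
So (1) is satisfied (F OR T).
(2) site inspected — met.
(a) no residence in 200 ft — not satisfied.
(b) start within hours — holds.
(3): F OR T → true.
Overall = T AND T AND T = true.

Yes — lawful.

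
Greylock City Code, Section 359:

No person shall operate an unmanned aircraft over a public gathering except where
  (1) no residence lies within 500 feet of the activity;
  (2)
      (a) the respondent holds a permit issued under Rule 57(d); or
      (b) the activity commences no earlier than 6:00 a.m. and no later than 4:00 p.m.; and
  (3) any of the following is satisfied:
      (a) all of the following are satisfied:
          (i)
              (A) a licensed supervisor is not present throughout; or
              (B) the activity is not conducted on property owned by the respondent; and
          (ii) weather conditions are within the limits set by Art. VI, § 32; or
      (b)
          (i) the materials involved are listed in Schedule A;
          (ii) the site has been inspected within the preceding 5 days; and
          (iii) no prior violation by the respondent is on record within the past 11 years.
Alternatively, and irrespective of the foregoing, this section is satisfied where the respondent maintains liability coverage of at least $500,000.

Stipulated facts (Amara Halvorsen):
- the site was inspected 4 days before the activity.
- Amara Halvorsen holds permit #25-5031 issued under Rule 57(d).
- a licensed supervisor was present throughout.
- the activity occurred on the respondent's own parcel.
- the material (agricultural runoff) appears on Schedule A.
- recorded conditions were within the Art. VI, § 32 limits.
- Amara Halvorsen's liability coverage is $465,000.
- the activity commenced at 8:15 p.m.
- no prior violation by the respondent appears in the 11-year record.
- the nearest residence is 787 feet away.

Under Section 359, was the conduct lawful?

(1) no residence in 500 ft — holds.
(a) holds permit — holds.
(b) start within hours — fails.
So (2) is satisfied (T OR F).
(A) not (supervisor present) — not met.
(B) not (own property) — fails.
So (i) is not satisfied (F OR F).
(ii) weather ok — holds.
(a): F AND T → false.
(i) Schedule A material — satisfied.
(ii) site inspected — holds.
(iii) no prior violation — satisfied.
So (b) is satisfied (T AND T AND T).
So (3) is satisfied (F OR T).
So Overall is satisfied (T AND T AND T).
Exception (coverage ≥ $500,000) — not satisfied.
Result: main true OR exception false → true.

Yes — lawful.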